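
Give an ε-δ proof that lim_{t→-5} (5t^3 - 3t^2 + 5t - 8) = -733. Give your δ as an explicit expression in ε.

Let ε > 0 be given. We want δ > 0 such that 0 < |t + 5| < δ implies |(5t^3 - 3t^2 + 5t - 8) + 733| < ε.
(5t^3 - 3t^2 + 5t - 8) + 733 = 5t^3 - 3t^2 + 5t + 725 = (t + 5)(5t^2 - 28t + 145).
So |(5t^3 - 3t^2 + 5t - 8) + 733| = |t + 5|·|5t^2 - 28t + 145|.
Require δ ≤ 2. Then |t + 5| < 2 gives |t| < 7, and by the triangle inequality |5t^2 - 28t + 145| ≤ 5·7^2 + 28·7 + 145 = 586.
Hence |(5t^3 - 3t^2 + 5t - 8) + 733| ≤ 586|t + 5| < ε provided |t + 5| < ε/586.
Take δ = min(2, ε/586). Then 0 < |t + 5| < δ gives both |t + 5| < 2 and |t + 5| < ε/586, so |(5t^3 - 3t^2 + 5t - 8) + 733| < ε.

δ = min(2, ε/586)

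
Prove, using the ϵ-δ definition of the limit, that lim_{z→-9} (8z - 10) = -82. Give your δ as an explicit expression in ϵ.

Fix ϵ > 0. We need δ > 0 so that 0 < |z + 9| < δ implies |(8z - 10) + 82| < ϵ.
Since (8z - 10) + 82 = 8(z + 9), we have |(8z - 10) + 82| = 8|z + 9|.
So 8|z + 9| < ϵ exactly when |z + 9| < ϵ/8.
Take δ = ϵ/8. If 0 < |z + 9| < δ then |(8z - 10) + 82| = 8|z + 9| < 8·(ϵ/8) = ϵ.

δ = ϵ/8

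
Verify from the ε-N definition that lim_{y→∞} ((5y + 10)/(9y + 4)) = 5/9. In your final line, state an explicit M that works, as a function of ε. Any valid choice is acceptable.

M = (70/81)/ε

Suppose ε > 0. We seek M > 0 such that y > M implies |(5y + 10)/(9y + 4) − (5/9)| < ε.
(5y + 10)/(9y + 4) − (5/9) = (9(5y + 10) − 5(9y + 4)) / (9(9y + 4)) = 70/(9(9y + 4)).
For y > 0 we have 9y + 4 > 9y, so |(5y + 10)/(9y + 4) − (5/9)| = 70/(9(9y + 4)) < 70/(9·9y) = (70/81)/y.
Thus |(5y + 10)/(9y + 4) − (5/9)| < ε whenever y > (70/81)/ε.
Take M = (70/81)/ε. If y > M then |(5y + 10)/(9y + 4) − (5/9)| < (70/81)/y < ε.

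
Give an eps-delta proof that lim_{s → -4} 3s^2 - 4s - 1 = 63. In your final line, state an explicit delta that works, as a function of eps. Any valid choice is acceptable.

delta = min(2, eps/34)

Let eps > 0 be given. We want delta > 0 such that 0 < |s + 4| < delta implies |(3s^2 - 4s - 1) − 63| < eps.
(3s^2 - 4s - 1) − 63 = 3s^2 - 4s - 64 = (s + 4)(3s - 16).
So |(3s^2 - 4s - 1) − 63| = |s + 4|·|3s - 16|.
Require delta ≤ 2. Then |s + 4| < 2 gives |s| < 6, and by the triangle inequality |3s - 16| ≤ 3·6 + 16 = 34.
Hence |(3s^2 - 4s - 1) − 63| ≤ 34|s + 4| < eps provided |s + 4| < eps/34.
Take delta = min(2, eps/34). Then 0 < |s + 4| < delta gives both |s + 4| < 2 and |s + 4| < eps/34, so |(3s^2 - 4s - 1) − 63| < eps.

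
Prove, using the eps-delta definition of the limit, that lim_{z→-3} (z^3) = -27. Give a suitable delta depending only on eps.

delta = min(1, eps/37)

Let eps > 0. We seek delta > 0 with 0 < |z + 3| < delta ⇒ |z^3 + 27| < eps.
Factor: z^3 + 27 = (z + 3)(z^2 - 3z + 9), so |z^3 + 27| = |z + 3|·|z^2 - 3z + 9|.
Impose delta ≤ 1 so that |z| < 4; then |z^2 - 3z + 9| ≤ 37.
Hence |z^3 + 27| ≤ 37|z + 3|, which is < eps once |z + 3| < eps/37.
Take delta = min(1, eps/37). If 0 < |z + 3| < delta then both bounds hold and |z^3 + 27| ≤ 37|z + 3| < 37·(eps/37) = eps.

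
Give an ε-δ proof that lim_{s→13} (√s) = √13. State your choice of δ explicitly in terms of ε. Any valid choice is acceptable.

δ = min(13, √13·ε)

Let ε > 0 be given. We want δ > 0 such that 0 < |s − 13| < δ implies |√s − √13| < ε.
Rationalise: √s − √13 = (s − 13)/(√s + √13), so |√s − √13| = |s − 13|/(√s + √13).
Restrict δ ≤ 13 so that |s − 13| < 13 forces s > 0, and then √s + √13 > √13.
Hence |√s − √13| < |s − 13|/√13, which is < ε once |s − 13| < √13·ε.
Take δ = min(13, √13·ε). If 0 < |s − 13| < δ then s > 0 and |√s − √13| < |s − 13|/√13 < ε.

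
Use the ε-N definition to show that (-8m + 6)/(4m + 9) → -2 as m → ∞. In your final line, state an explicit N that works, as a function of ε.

Suppose ε > 0. For m ≥ 1, |(-8m + 6)/(4m + 9) + 2| = |96|/(4(4m + 9)) = 96/(4(4m + 9)).
Since 4m + 9 ≥ 4m for m ≥ 1, this is ≤ 96/(4·4m) = 6/m.
So |(-8m + 6)/(4m + 9) + 2| < ε whenever m > 6/ε.
Take N = 6/ε. If m > N then |(-8m + 6)/(4m + 9) + 2| ≤ 6/m < ε.

N = 6/ε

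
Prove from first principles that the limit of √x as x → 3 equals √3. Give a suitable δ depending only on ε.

δ = min(3, √3·ε)

Let ε > 0 be given. We want δ > 0 such that 0 < |x − 3| < δ implies |√x − √3| < ε.
Multiplying by the conjugate, |√x − √3| = |x − 3|/(√x + √3).
Restrict δ ≤ 3 so that |x − 3| < 3 forces x > 0, and then √x + √3 > √3.
Hence |√x − √3| < |x − 3|/√3, which is < ε once |x − 3| < √3·ε.
Take δ = min(3, √3·ε). If 0 < |x − 3| < δ then x > 0 and |√x − √3| < |x − 3|/√3 < ε.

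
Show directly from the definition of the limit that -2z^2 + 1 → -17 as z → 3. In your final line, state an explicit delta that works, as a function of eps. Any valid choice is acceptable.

delta = min(2, eps/16)

Let eps > 0 be given. We want delta > 0 such that 0 < |z − 3| < delta implies |(-2z^2 + 1) + 17| < eps.
(-2z^2 + 1) + 17 = -2z^2 + 18 = (z − 3)(-2z - 6).
So |(-2z^2 + 1) + 17| = |z − 3|·|-2z - 6|.
Assume first that |z − 3| < 2, so |z| < 5. Then |-2z - 6| ≤ 2·5 + 6 = 16.
Hence |(-2z^2 + 1) + 17| ≤ 16|z − 3| < eps provided |z − 3| < eps/16.
Take delta = min(2, eps/16). Then 0 < |z − 3| < delta gives both |z − 3| < 2 and |z − 3| < eps/16, so |(-2z^2 + 1) + 17| < eps.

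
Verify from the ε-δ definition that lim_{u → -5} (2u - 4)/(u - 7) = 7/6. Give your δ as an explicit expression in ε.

δ = min(6, (36/5)ε)

Fix ε > 0. We want δ > 0 with 0 < |u + 5| < δ ⇒ |(2u - 4)/(u - 7) − (7/6)| < ε.
Combining over a common denominator, (2u - 4)/(u - 7) − (7/6) = [(2u - 4)·(-12) − (-14)·(u - 7)] / [(-12)·(u - 7)] = -10(u + 5) / ((-12)(u - 7)).
So |(2u - 4)/(u - 7) − (7/6)| = 10|u + 5| / (12·|u − 7|).
Require δ ≤ 6, so |u − 7| ≥ |-12| − |u + 5| > 12 − 6 = 6.
Hence |(2u - 4)/(u - 7) − (7/6)| < 10|u + 5|/(12·6) = (5/36)|u + 5|, which is < ε once |u + 5| < (36/5)ε.
Take δ = min(6, (36/5)ε). Then 0 < |u + 5| < δ forces both bounds, so |(2u - 4)/(u - 7) − (7/6)| < ε.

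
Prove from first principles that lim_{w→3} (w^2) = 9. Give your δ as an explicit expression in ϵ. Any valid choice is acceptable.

Let ϵ > 0. We seek δ > 0 with 0 < |w − 3| < δ ⇒ |w^2 − 9| < ϵ.
Factor: w^2 − 9 = (w − 3)(w + 3), so |w^2 − 9| = |w − 3|·|w + 3|.
Impose δ ≤ 1 so that |w| < 4; then |w + 3| ≤ 7.
Hence |w^2 − 9| ≤ 7|w − 3|, which is < ϵ once |w − 3| < ϵ/7.
Take δ = min(1, ϵ/7). If 0 < |w − 3| < δ then both bounds hold and |w^2 − 9| ≤ 7|w − 3| < 7·(ϵ/7) = ϵ.

δ = min(1, ϵ/7)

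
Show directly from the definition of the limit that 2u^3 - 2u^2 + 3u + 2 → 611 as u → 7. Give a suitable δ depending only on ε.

Fix ε > 0. We want δ > 0 such that 0 < |u − 7| < δ implies |(2u^3 - 2u^2 + 3u + 2) − 611| < ε.
(2u^3 - 2u^2 + 3u + 2) − 611 = 2u^3 - 2u^2 + 3u - 609 = (u − 7)(2u^2 + 12u + 87).
So |(2u^3 - 2u^2 + 3u + 2) − 611| = |u − 7|·|2u^2 + 12u + 87|.
Require δ ≤ 2. Then |u − 7| < 2 gives |u| < 9, and by the triangle inequality |2u^2 + 12u + 87| ≤ 2·9^2 + 12·9 + 87 = 357.
Hence |(2u^3 - 2u^2 + 3u + 2) − 611| ≤ 357|u − 7| < ε provided |u − 7| < ε/357.
Choosing δ = min(2, ε/357) ensures both conditions, hence |(2u^3 - 2u^2 + 3u + 2) − 611| < ε.

δ = min(2, ε/357)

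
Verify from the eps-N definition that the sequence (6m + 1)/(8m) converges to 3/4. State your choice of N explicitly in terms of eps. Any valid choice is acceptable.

N = (1/8)/eps

Let eps > 0 be given. For m ≥ 1, |(6m + 1)/(8m) − (3/4)| = |8|/(8(8m)) = 8/(8(8m)).
Since 8m ≥ 8m for m ≥ 1, this is ≤ 8/(8·8m) = (1/8)/m.
So |(6m + 1)/(8m) − (3/4)| < eps whenever m > (1/8)/eps.
Take N = (1/8)/eps. If m > N then |(6m + 1)/(8m) − (3/4)| ≤ (1/8)/m < eps.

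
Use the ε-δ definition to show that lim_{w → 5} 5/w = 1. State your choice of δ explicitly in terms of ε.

Fix ε > 0. We seek δ > 0 such that 0 < |w − 5| < δ implies |5/w − 1| < ε.
|5/w − 1| = 5·|5 − w|/(5·|w|) = 5|w − 5|/(5|w|).
Require δ ≤ 5/2 so that |w| > 5 − 5/2 = 5/2, hence 5|w| > 25/2.
Then |5/w − 1| < 5|w − 5|/(25/2), which is < ε when |w − 5| < (5/2)ε.
Take δ = min(5/2, (5/2)ε). Then 0 < |w − 5| < δ gives both |w − 5| < 5/2 and |w − 5| < (5/2)ε, so |5/w − 1| < ε.

δ = min(5/2, (5/2)ε)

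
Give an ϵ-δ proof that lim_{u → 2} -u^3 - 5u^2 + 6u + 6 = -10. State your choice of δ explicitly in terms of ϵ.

δ = min(1, ϵ/38)

Suppose ϵ > 0. We want δ > 0 such that 0 < |u − 2| < δ implies |(-u^3 - 5u^2 + 6u + 6) + 10| < ϵ.
(-u^3 - 5u^2 + 6u + 6) + 10 = -u^3 - 5u^2 + 6u + 16 = (u − 2)(-u^2 - 7u - 8).
So |(-u^3 - 5u^2 + 6u + 6) + 10| = |u − 2|·|-u^2 - 7u - 8|.
Require δ ≤ 1. Then |u − 2| < 1 gives |u| < 3, and by the triangle inequality |-u^2 - 7u - 8| ≤ 3^2 + 7·3 + 8 = 38.
Hence |(-u^3 - 5u^2 + 6u + 6) + 10| ≤ 38|u − 2| < ϵ provided |u − 2| < ϵ/38.
Choosing δ = min(1, ϵ/38) ensures both conditions, hence |(-u^3 - 5u^2 + 6u + 6) + 10| < ϵ.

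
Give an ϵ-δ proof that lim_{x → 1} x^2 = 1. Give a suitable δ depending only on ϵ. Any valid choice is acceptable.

Let ϵ > 0. We seek δ > 0 with 0 < |x − 1| < δ ⇒ |x^2 − 1| < ϵ.
Factor: x^2 − 1 = (x − 1)(x + 1), so |x^2 − 1| = |x − 1|·|x + 1|.
Impose δ ≤ 2 so that |x| < 3; then |x + 1| ≤ 4.
Hence |x^2 − 1| ≤ 4|x − 1|, which is < ϵ once |x − 1| < ϵ/4.
Take δ = min(2, ϵ/4). If 0 < |x − 1| < δ then both bounds hold and |x^2 − 1| ≤ 4|x − 1| < 4·(ϵ/4) = ϵ.

δ = min(2, ϵ/4)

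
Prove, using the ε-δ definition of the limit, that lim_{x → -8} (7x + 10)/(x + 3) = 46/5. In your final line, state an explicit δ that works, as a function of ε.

δ = min(5/2, (25/22)ε)

Let ε > 0. We want δ > 0 with 0 < |x + 8| < δ ⇒ |(7x + 10)/(x + 3) − (46/5)| < ε.
Combining over a common denominator, (7x + 10)/(x + 3) − (46/5) = [(7x + 10)·(-5) − (-46)·(x + 3)] / [(-5)·(x + 3)] = 11(x + 8) / ((-5)(x + 3)).
So |(7x + 10)/(x + 3) − (46/5)| = 11|x + 8| / (5·|x + 3|).
Require δ ≤ 5/2, so |x + 3| ≥ |-5| − |x + 8| > 5 − 5/2 = 5/2.
Hence |(7x + 10)/(x + 3) − (46/5)| < 11|x + 8|/(5·(5/2)) = (22/25)|x + 8|, which is < ε once |x + 8| < (25/22)ε.
Take δ = min(5/2, (25/22)ε). Then 0 < |x + 8| < δ forces both bounds, so |(7x + 10)/(x + 3) − (46/5)| < ε.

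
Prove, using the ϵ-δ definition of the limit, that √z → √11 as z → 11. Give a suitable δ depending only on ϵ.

Let ϵ > 0. We want δ > 0 such that 0 < |z − 11| < δ implies |√z − √11| < ϵ.
Rationalise: √z − √11 = (z − 11)/(√z + √11), so |√z − √11| = |z − 11|/(√z + √11).
Restrict δ ≤ 11 so that |z − 11| < 11 forces z > 0, and then √z + √11 > √11.
Hence |√z − √11| < |z − 11|/√11, which is < ϵ once |z − 11| < √11·ϵ.
Take δ = min(11, √11·ϵ). If 0 < |z − 11| < δ then z > 0 and |√z − √11| < |z − 11|/√11 < ϵ.

δ = min(11, √11·ϵ)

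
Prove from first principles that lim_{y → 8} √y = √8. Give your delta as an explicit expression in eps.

delta = min(8, √8·eps)

Suppose eps > 0. We want delta > 0 such that 0 < |y − 8| < delta implies |√y − √8| < eps.
Rationalise: √y − √8 = (y − 8)/(√y + √8), so |√y − √8| = |y − 8|/(√y + √8).
Restrict delta ≤ 8 so that |y − 8| < 8 forces y > 0, and then √y + √8 > √8.
Hence |√y − √8| < |y − 8|/√8, which is < eps once |y − 8| < √8·eps.
Take delta = min(8, √8·eps). If 0 < |y − 8| < delta then y > 0 and |√y − √8| < |y − 8|/√8 < eps.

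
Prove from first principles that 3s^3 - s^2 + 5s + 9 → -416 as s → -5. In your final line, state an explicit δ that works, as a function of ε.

δ = min(2, ε/344)

Let ε > 0 be given. We want δ > 0 such that 0 < |s + 5| < δ implies |(3s^3 - s^2 + 5s + 9) + 416| < ε.
(3s^3 - s^2 + 5s + 9) + 416 = 3s^3 - s^2 + 5s + 425 = (s + 5)(3s^2 - 16s + 85).
So |(3s^3 - s^2 + 5s + 9) + 416| = |s + 5|·|3s^2 - 16s + 85|.
Require δ ≤ 2. Then |s + 5| < 2 gives |s| < 7, and by the triangle inequality |3s^2 - 16s + 85| ≤ 3·7^2 + 16·7 + 85 = 344.
Hence |(3s^3 - s^2 + 5s + 9) + 416| ≤ 344|s + 5| < ε provided |s + 5| < ε/344.
Choosing δ = min(2, ε/344) ensures both conditions, hence |(3s^3 - s^2 + 5s + 9) + 416| < ε.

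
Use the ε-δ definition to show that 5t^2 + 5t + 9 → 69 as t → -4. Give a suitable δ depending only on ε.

δ = min(1, ε/40)

Fix ε > 0. We want δ > 0 such that 0 < |t + 4| < δ implies |(5t^2 + 5t + 9) − 69| < ε.
(5t^2 + 5t + 9) − 69 = 5t^2 + 5t - 60 = (t + 4)(5t - 15).
So |(5t^2 + 5t + 9) − 69| = |t + 4|·|5t - 15|.
Require δ ≤ 1. Then |t + 4| < 1 gives |t| < 5, and by the triangle inequality |5t - 15| ≤ 5·5 + 15 = 40.
Hence |(5t^2 + 5t + 9) − 69| ≤ 40|t + 4| < ε provided |t + 4| < ε/40.
Choosing δ = min(1, ε/40) ensures both conditions, hence |(5t^2 + 5t + 9) − 69| < ε.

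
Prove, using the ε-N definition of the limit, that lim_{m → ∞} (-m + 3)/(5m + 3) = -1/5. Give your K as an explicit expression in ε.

Suppose ε > 0. For m ≥ 1, |(-m + 3)/(5m + 3) + 1/5| = |18|/(5(5m + 3)) = 18/(5(5m + 3)).
Since 5m + 3 ≥ 5m for m ≥ 1, this is ≤ 18/(5·5m) = (18/25)/m.
So |(-m + 3)/(5m + 3) + 1/5| < ε whenever m > (18/25)/ε.
Take K = (18/25)/ε. If m > K then |(-m + 3)/(5m + 3) + 1/5| ≤ (18/25)/m < ε.

K = (18/25)/ε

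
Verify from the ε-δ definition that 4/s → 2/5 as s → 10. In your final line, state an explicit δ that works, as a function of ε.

δ = min(5, (25/2)ε)

Fix ε > 0. We seek δ > 0 such that 0 < |s − 10| < δ implies |4/s − (2/5)| < ε.
|4/s − (2/5)| = 4·|10 − s|/(10·|s|) = 4|s − 10|/(10|s|).
Require δ ≤ 5 so that |s| > 10 − 5 = 5, hence 10|s| > 50.
Then |4/s − (2/5)| < 4|s − 10|/50, which is < ε when |s − 10| < (25/2)ε.
Take δ = min(5, (25/2)ε). Then 0 < |s − 10| < δ gives both |s − 10| < 5 and |s − 10| < (25/2)ε, so |4/s − (2/5)| < ε.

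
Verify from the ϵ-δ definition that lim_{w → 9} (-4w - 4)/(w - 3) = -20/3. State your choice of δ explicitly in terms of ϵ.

δ = min(3, (9/8)ϵ)

Suppose ϵ > 0. We want δ > 0 with 0 < |w − 9| < δ ⇒ |(-4w - 4)/(w - 3) + 20/3| < ϵ.
Combining over a common denominator, (-4w - 4)/(w - 3) + 20/3 = [(-4w - 4)·6 − (-40)·(w - 3)] / [6·(w - 3)] = 16(w − 9) / (6(w - 3)).
So |(-4w - 4)/(w - 3) + 20/3| = 16|w − 9| / (6·|w − 3|).
Restrict δ ≤ 3. Then |w − 9| < 3 gives |w − 3| = |(w − 9) + 6| ≥ 6 − 3 = 3.
Hence |(-4w - 4)/(w - 3) + 20/3| < 16|w − 9|/(6·3) = (8/9)|w − 9|, which is < ϵ once |w − 9| < (9/8)ϵ.
Take δ = min(3, (9/8)ϵ). Then 0 < |w − 9| < δ forces both bounds, so |(-4w - 4)/(w - 3) + 20/3| < ϵ.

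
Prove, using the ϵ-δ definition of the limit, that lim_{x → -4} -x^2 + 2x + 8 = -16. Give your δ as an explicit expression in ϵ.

δ = min(2, ϵ/12)

Fix ϵ > 0. We want δ > 0 such that 0 < |x + 4| < δ implies |(-x^2 + 2x + 8) + 16| < ϵ.
(-x^2 + 2x + 8) + 16 = -x^2 + 2x + 24 = (x + 4)(-x + 6).
So |(-x^2 + 2x + 8) + 16| = |x + 4|·|-x + 6|.
Require δ ≤ 2. Then |x + 4| < 2 gives |x| < 6, and by the triangle inequality |-x + 6| ≤ 6 + 6 = 12.
Hence |(-x^2 + 2x + 8) + 16| ≤ 12|x + 4| < ϵ provided |x + 4| < ϵ/12.
Take δ = min(2, ϵ/12). Then 0 < |x + 4| < δ gives both |x + 4| < 2 and |x + 4| < ϵ/12, so |(-x^2 + 2x + 8) + 16| < ϵ.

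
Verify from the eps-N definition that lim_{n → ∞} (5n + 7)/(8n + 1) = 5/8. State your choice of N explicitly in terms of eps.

Let eps > 0 be given. For n ≥ 1, |(5n + 7)/(8n + 1) − (5/8)| = |51|/(8(8n + 1)) = 51/(8(8n + 1)).
Since 8n + 1 ≥ 8n for n ≥ 1, this is ≤ 51/(8·8n) = (51/64)/n.
So |(5n + 7)/(8n + 1) − (5/8)| < eps whenever n > (51/64)/eps.
Take N = (51/64)/eps. If n > N then |(5n + 7)/(8n + 1) − (5/8)| ≤ (51/64)/n < eps.

N = (51/64)/eps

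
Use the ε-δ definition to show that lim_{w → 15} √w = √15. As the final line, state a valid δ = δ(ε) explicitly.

δ = min(15, √15·ε)

Let ε > 0 be given. We want δ > 0 such that 0 < |w − 15| < δ implies |√w − √15| < ε.
Multiplying by the conjugate, |√w − √15| = |w − 15|/(√w + √15).
Restrict δ ≤ 15 so that |w − 15| < 15 forces w > 0, and then √w + √15 > √15.
Hence |√w − √15| < |w − 15|/√15, which is < ε once |w − 15| < √15·ε.
Take δ = min(15, √15·ε). If 0 < |w − 15| < δ then w > 0 and |√w − √15| < |w − 15|/√15 < ε.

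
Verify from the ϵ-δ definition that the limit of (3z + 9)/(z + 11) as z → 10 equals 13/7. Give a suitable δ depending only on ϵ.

δ = min(21/2, (147/16)ϵ)

Let ϵ > 0. We want δ > 0 with 0 < |z − 10| < δ ⇒ |(3z + 9)/(z + 11) − (13/7)| < ϵ.
Combining over a common denominator, (3z + 9)/(z + 11) − (13/7) = [(3z + 9)·21 − 39·(z + 11)] / [21·(z + 11)] = 24(z − 10) / (21(z + 11)).
So |(3z + 9)/(z + 11) − (13/7)| = 24|z − 10| / (21·|z + 11|).
Require δ ≤ 21/2, so |z + 11| ≥ |21| − |z − 10| > 21 − 21/2 = 21/2.
Hence |(3z + 9)/(z + 11) − (13/7)| < 24|z − 10|/(21·(21/2)) = (16/147)|z − 10|, which is < ϵ once |z − 10| < (147/16)ϵ.
Take δ = min(21/2, (147/16)ϵ). Then 0 < |z − 10| < δ forces both bounds, so |(3z + 9)/(z + 11) − (13/7)| < ϵ.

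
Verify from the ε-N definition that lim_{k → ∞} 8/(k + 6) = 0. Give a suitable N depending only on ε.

N = 8/ε

Fix ε > 0. For k ≥ 1, |8/(k + 6) − 0| = 8/(k + 6) ≤ 8/k.
We need 8/k < ε, i.e. k > 8/ε.
Take N = 8/ε. If k > N then |8/(k + 6)| ≤ 8/k < ε.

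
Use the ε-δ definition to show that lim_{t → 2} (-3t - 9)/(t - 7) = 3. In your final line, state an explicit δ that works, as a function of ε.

δ = min(5/2, (5/12)ε)

Let ε > 0. We want δ > 0 with 0 < |t − 2| < δ ⇒ |(-3t - 9)/(t - 7) − 3| < ε.
Combining over a common denominator, (-3t - 9)/(t - 7) − 3 = [(-3t - 9)·(-5) − (-15)·(t - 7)] / [(-5)·(t - 7)] = 30(t − 2) / ((-5)(t - 7)).
So |(-3t - 9)/(t - 7) − 3| = 30|t − 2| / (5·|t − 7|).
Require δ ≤ 5/2, so |t − 7| ≥ |-5| − |t − 2| > 5 − 5/2 = 5/2.
Hence |(-3t - 9)/(t - 7) − 3| < 30|t − 2|/(5·(5/2)) = (12/5)|t − 2|, which is < ε once |t − 2| < (5/12)ε.
Take δ = min(5/2, (5/12)ε). Then 0 < |t − 2| < δ forces both bounds, so |(-3t - 9)/(t - 7) − 3| < ε.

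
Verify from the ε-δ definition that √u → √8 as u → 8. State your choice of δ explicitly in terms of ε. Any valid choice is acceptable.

δ = min(8, √8·ε)

Let ε > 0 be given. We want δ > 0 such that 0 < |u − 8| < δ implies |√u − √8| < ε.
Multiplying by the conjugate, |√u − √8| = |u − 8|/(√u + √8).
Restrict δ ≤ 8 so that |u − 8| < 8 forces u > 0, and then √u + √8 > √8.
Hence |√u − √8| < |u − 8|/√8, which is < ε once |u − 8| < √8·ε.
Take δ = min(8, √8·ε). If 0 < |u − 8| < δ then u > 0 and |√u − √8| < |u − 8|/√8 < ε.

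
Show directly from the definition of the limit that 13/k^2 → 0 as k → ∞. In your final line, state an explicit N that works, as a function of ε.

Let ε > 0 be given. For k ≥ 1, |13/k^2 − 0| = 13/k^2.
13/k^2 < ε ⇔ k^2 > 13/ε ⇔ k > (13/ε)^{1/2}.
Take N = (13/ε)^{1/2}. Then k > N implies 13/k^2 < ε.

N = (13/ε)^{1/2}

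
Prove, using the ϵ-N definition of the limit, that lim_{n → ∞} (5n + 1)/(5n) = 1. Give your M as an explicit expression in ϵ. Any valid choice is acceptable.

M = (1/5)/ϵ

Let ϵ > 0 be given. For n ≥ 1, |(5n + 1)/(5n) − 1| = |5|/(5(5n)) = 5/(5(5n)).
Since 5n ≥ 5n for n ≥ 1, this is ≤ 5/(5·5n) = (1/5)/n.
So |(5n + 1)/(5n) − 1| < ϵ whenever n > (1/5)/ϵ.
Take M = (1/5)/ϵ. If n > M then |(5n + 1)/(5n) − 1| ≤ (1/5)/n < ϵ.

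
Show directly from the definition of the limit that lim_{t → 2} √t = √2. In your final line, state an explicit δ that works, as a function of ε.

δ = min(2, √2·ε)

Let ε > 0. We want δ > 0 such that 0 < |t − 2| < δ implies |√t − √2| < ε.
Rationalise: √t − √2 = (t − 2)/(√t + √2), so |√t − √2| = |t − 2|/(√t + √2).
Restrict δ ≤ 2 so that |t − 2| < 2 forces t > 0, and then √t + √2 > √2.
Hence |√t − √2| < |t − 2|/√2, which is < ε once |t − 2| < √2·ε.
Take δ = min(2, √2·ε). If 0 < |t − 2| < δ then t > 0 and |√t − √2| < |t − 2|/√2 < ε.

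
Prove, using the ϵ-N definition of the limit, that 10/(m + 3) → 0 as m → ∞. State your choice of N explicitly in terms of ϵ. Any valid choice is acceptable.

Let ϵ > 0. For m ≥ 1, |10/(m + 3) − 0| = 10/(m + 3) ≤ 10/m.
We need 10/m < ϵ, i.e. m > 10/ϵ.
Take N = 10/ϵ. If m > N then |10/(m + 3)| ≤ 10/m < ϵ.

N = 10/ϵ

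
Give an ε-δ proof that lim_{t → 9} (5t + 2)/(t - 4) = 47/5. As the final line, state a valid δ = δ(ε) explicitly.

δ = min(5/2, (25/44)ε)

Suppose ε > 0. We want δ > 0 with 0 < |t − 9| < δ ⇒ |(5t + 2)/(t - 4) − (47/5)| < ε.
Combining over a common denominator, (5t + 2)/(t - 4) − (47/5) = [(5t + 2)·5 − 47·(t - 4)] / [5·(t - 4)] = -22(t − 9) / (5(t - 4)).
So |(5t + 2)/(t - 4) − (47/5)| = 22|t − 9| / (5·|t − 4|).
Restrict δ ≤ 5/2. Then |t − 9| < 5/2 gives |t − 4| = |(t − 9) + 5| ≥ 5 − 5/2 = 5/2.
Hence |(5t + 2)/(t - 4) − (47/5)| < 22|t − 9|/(5·(5/2)) = (44/25)|t − 9|, which is < ε once |t − 9| < (25/44)ε.
Take δ = min(5/2, (25/44)ε). Then 0 < |t − 9| < δ forces both bounds, so |(5t + 2)/(t - 4) − (47/5)| < ε.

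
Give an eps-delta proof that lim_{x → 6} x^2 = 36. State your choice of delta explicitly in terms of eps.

delta = min(2, eps/14)

Fix eps > 0. We seek delta > 0 with 0 < |x − 6| < delta ⇒ |x^2 − 36| < eps.
Factor: x^2 − 36 = (x − 6)(x + 6), so |x^2 − 36| = |x − 6|·|x + 6|.
Restrict delta ≤ 2. Then |x − 6| < 2 gives |x| < 8, so by the triangle inequality |x + 6| ≤ 8 + 6 = 14.
Hence |x^2 − 36| ≤ 14|x − 6|, which is < eps once |x − 6| < eps/14.
Take delta = min(2, eps/14). If 0 < |x − 6| < delta then both bounds hold and |x^2 − 36| ≤ 14|x − 6| < 14·(eps/14) = eps.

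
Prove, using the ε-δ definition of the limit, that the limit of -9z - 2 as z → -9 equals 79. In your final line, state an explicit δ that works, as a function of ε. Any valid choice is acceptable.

δ = ε/9

Suppose ε > 0. We need δ > 0 so that 0 < |z + 9| < δ implies |(-9z - 2) − 79| < ε.
Since (-9z - 2) − 79 = -9(z + 9), we have |(-9z - 2) − 79| = 9|z + 9|.
So 9|z + 9| < ε exactly when |z + 9| < ε/9.
Choosing δ = ε/9 gives |(-9z - 2) − 79| = 9|z + 9| < ε whenever |z + 9| < δ.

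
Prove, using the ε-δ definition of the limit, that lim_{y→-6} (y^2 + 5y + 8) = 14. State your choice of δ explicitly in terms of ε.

Let ε > 0. We want δ > 0 such that 0 < |y + 6| < δ implies |(y^2 + 5y + 8) − 14| < ε.
(y^2 + 5y + 8) − 14 = y^2 + 5y - 6 = (y + 6)(y - 1).
So |(y^2 + 5y + 8) − 14| = |y + 6|·|y - 1|.
Require δ ≤ 1. Then |y + 6| < 1 gives |y| < 7, and by the triangle inequality |y - 1| ≤ 7 + 1 = 8.
Hence |(y^2 + 5y + 8) − 14| ≤ 8|y + 6| < ε provided |y + 6| < ε/8.
Choosing δ = min(1, ε/8) ensures both conditions, hence |(y^2 + 5y + 8) − 14| < ε.

δ = min(1, ε/8)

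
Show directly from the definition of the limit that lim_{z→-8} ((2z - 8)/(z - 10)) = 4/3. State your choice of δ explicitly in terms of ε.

Let ε > 0. We want δ > 0 with 0 < |z + 8| < δ ⇒ |(2z - 8)/(z - 10) − (4/3)| < ε.
Combining over a common denominator, (2z - 8)/(z - 10) − (4/3) = [(2z - 8)·(-18) − (-24)·(z - 10)] / [(-18)·(z - 10)] = -12(z + 8) / ((-18)(z - 10)).
So |(2z - 8)/(z - 10) − (4/3)| = 12|z + 8| / (18·|z − 10|).
Require δ ≤ 9, so |z − 10| ≥ |-18| − |z + 8| > 18 − 9 = 9.
Hence |(2z - 8)/(z - 10) − (4/3)| < 12|z + 8|/(18·9) = (2/27)|z + 8|, which is < ε once |z + 8| < (27/2)ε.
Take δ = min(9, (27/2)ε). Then 0 < |z + 8| < δ forces both bounds, so |(2z - 8)/(z - 10) − (4/3)| < ε.

δ = min(9, (27/2)ε)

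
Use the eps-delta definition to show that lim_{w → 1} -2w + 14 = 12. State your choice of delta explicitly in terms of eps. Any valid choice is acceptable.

delta = eps/2

Let eps > 0 be given. We need delta > 0 so that 0 < |w − 1| < delta implies |(-2w + 14) − 12| < eps.
|(-2w + 14) − 12| = |-2w + 2| = 2|w − 1|.
Thus it suffices that |w − 1| < eps/2.
Take delta = eps/2. If 0 < |w − 1| < delta then |(-2w + 14) − 12| = 2|w − 1| < 2·(eps/2) = eps.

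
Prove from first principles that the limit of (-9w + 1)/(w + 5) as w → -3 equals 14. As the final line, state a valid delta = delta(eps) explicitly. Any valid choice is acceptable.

Suppose eps > 0. We want delta > 0 with 0 < |w + 3| < delta ⇒ |(-9w + 1)/(w + 5) − 14| < eps.
Combining over a common denominator, (-9w + 1)/(w + 5) − 14 = [(-9w + 1)·2 − 28·(w + 5)] / [2·(w + 5)] = -46(w + 3) / (2(w + 5)).
So |(-9w + 1)/(w + 5) − 14| = 46|w + 3| / (2·|w + 5|).
Require delta ≤ 1, so |w + 5| ≥ |2| − |w + 3| > 2 − 1 = 1.
Hence |(-9w + 1)/(w + 5) − 14| < 46|w + 3|/(2·1) = 23|w + 3|, which is < eps once |w + 3| < (1/23)eps.
Take delta = min(1, (1/23)eps). Then 0 < |w + 3| < delta forces both bounds, so |(-9w + 1)/(w + 5) − 14| < eps.

delta = min(1, (1/23)eps)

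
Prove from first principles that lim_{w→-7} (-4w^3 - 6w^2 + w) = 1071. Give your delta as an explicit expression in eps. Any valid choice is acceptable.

Fix eps > 0. We want delta > 0 such that 0 < |w + 7| < delta implies |(-4w^3 - 6w^2 + w) − 1071| < eps.
(-4w^3 - 6w^2 + w) − 1071 = -4w^3 - 6w^2 + w - 1071 = (w + 7)(-4w^2 + 22w - 153).
So |(-4w^3 - 6w^2 + w) − 1071| = |w + 7|·|-4w^2 + 22w - 153|.
Assume first that |w + 7| < 2, so |w| < 9. Then |-4w^2 + 22w - 153| ≤ 4·9^2 + 22·9 + 153 = 675.
Hence |(-4w^3 - 6w^2 + w) − 1071| ≤ 675|w + 7| < eps provided |w + 7| < eps/675.
Choosing delta = min(2, eps/675) ensures both conditions, hence |(-4w^3 - 6w^2 + w) − 1071| < eps.

delta = min(2, eps/675)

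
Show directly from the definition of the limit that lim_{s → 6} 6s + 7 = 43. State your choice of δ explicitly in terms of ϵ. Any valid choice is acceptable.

Suppose ϵ > 0. We need δ > 0 so that 0 < |s − 6| < δ implies |(6s + 7) − 43| < ϵ.
|(6s + 7) − 43| = |6s - 36| = 6|s − 6|.
So 6|s − 6| < ϵ exactly when |s − 6| < ϵ/6.
Take δ = ϵ/6. If 0 < |s − 6| < δ then |(6s + 7) − 43| = 6|s − 6| < 6·(ϵ/6) = ϵ.

δ = ϵ/6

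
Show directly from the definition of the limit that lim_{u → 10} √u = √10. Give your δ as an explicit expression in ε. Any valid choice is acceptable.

Fix ε > 0. We want δ > 0 such that 0 < |u − 10| < δ implies |√u − √10| < ε.
Rationalise: √u − √10 = (u − 10)/(√u + √10), so |√u − √10| = |u − 10|/(√u + √10).
Restrict δ ≤ 10 so that |u − 10| < 10 forces u > 0, and then √u + √10 > √10.
Hence |√u − √10| < |u − 10|/√10, which is < ε once |u − 10| < √10·ε.
Take δ = min(10, √10·ε). If 0 < |u − 10| < δ then u > 0 and |√u − √10| < |u − 10|/√10 < ε.

δ = min(10, √10·ε)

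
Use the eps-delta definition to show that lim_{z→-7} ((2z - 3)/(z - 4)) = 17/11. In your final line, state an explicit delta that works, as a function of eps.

Let eps > 0. We want delta > 0 with 0 < |z + 7| < delta ⇒ |(2z - 3)/(z - 4) − (17/11)| < eps.
Combining over a common denominator, (2z - 3)/(z - 4) − (17/11) = [(2z - 3)·(-11) − (-17)·(z - 4)] / [(-11)·(z - 4)] = -5(z + 7) / ((-11)(z - 4)).
So |(2z - 3)/(z - 4) − (17/11)| = 5|z + 7| / (11·|z − 4|).
Restrict delta ≤ 11/2. Then |z + 7| < 11/2 gives |z − 4| = |(z + 7) + (-11)| ≥ 11 − 11/2 = 11/2.
Hence |(2z - 3)/(z - 4) − (17/11)| < 5|z + 7|/(11·(11/2)) = (10/121)|z + 7|, which is < eps once |z + 7| < (121/10)eps.
Take delta = min(11/2, (121/10)eps). Then 0 < |z + 7| < delta forces both bounds, so |(2z - 3)/(z - 4) − (17/11)| < eps.

delta = min(11/2, (121/10)eps)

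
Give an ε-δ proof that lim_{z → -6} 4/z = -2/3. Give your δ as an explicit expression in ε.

δ = min(3, (9/2)ε)

Let ε > 0. We seek δ > 0 such that 0 < |z + 6| < δ implies |4/z + 2/3| < ε.
|4/z + 2/3| = 4·|-6 − z|/(6·|z|) = 4|z + 6|/(6|z|).
Require δ ≤ 3 so that |z| > 6 − 3 = 3, hence 6|z| > 18.
Then |4/z + 2/3| < 4|z + 6|/18, which is < ε when |z + 6| < (9/2)ε.
Take δ = min(3, (9/2)ε). Then 0 < |z + 6| < δ gives both |z + 6| < 3 and |z + 6| < (9/2)ε, so |4/z + 2/3| < ε.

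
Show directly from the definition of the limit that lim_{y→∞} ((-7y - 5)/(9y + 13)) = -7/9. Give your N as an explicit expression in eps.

N = (46/81)/eps

Let eps > 0. We seek N > 0 such that y > N implies |(-7y - 5)/(9y + 13) + 7/9| < eps.
(-7y - 5)/(9y + 13) + 7/9 = (9(-7y - 5) − (-7)(9y + 13)) / (9(9y + 13)) = 46/(9(9y + 13)).
For y > 0 we have 9y + 13 > 9y, so |(-7y - 5)/(9y + 13) + 7/9| = 46/(9(9y + 13)) < 46/(9·9y) = (46/81)/y.
Thus |(-7y - 5)/(9y + 13) + 7/9| < eps whenever y > (46/81)/eps.
Take N = (46/81)/eps. If y > N then |(-7y - 5)/(9y + 13) + 7/9| < (46/81)/y < eps.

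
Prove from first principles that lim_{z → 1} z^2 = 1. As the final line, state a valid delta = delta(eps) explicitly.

Fix eps > 0. We seek delta > 0 with 0 < |z − 1| < delta ⇒ |z^2 − 1| < eps.
Factor: z^2 − 1 = (z − 1)(z + 1), so |z^2 − 1| = |z − 1|·|z + 1|.
Impose delta ≤ 2 so that |z| < 3; then |z + 1| ≤ 4.
Hence |z^2 − 1| ≤ 4|z − 1|, which is < eps once |z − 1| < eps/4.
Take delta = min(2, eps/4). If 0 < |z − 1| < delta then both bounds hold and |z^2 − 1| ≤ 4|z − 1| < 4·(eps/4) = eps.

delta = min(2, eps/4)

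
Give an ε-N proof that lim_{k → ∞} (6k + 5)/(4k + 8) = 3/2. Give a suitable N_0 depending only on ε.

N_0 = (7/4)/ε

Suppose ε > 0. For k ≥ 1, |(6k + 5)/(4k + 8) − (3/2)| = |-28|/(4(4k + 8)) = 28/(4(4k + 8)).
Since 4k + 8 ≥ 4k for k ≥ 1, this is ≤ 28/(4·4k) = (7/4)/k.
So |(6k + 5)/(4k + 8) − (3/2)| < ε whenever k > (7/4)/ε.
Take N_0 = (7/4)/ε. If k > N_0 then |(6k + 5)/(4k + 8) − (3/2)| ≤ (7/4)/k < ε.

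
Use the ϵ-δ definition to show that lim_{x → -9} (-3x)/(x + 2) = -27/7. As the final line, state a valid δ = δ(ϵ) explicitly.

Let ϵ > 0 be given. We want δ > 0 with 0 < |x + 9| < δ ⇒ |(-3x)/(x + 2) + 27/7| < ϵ.
Combining over a common denominator, (-3x)/(x + 2) + 27/7 = [(-3x)·(-7) − 27·(x + 2)] / [(-7)·(x + 2)] = -6(x + 9) / ((-7)(x + 2)).
So |(-3x)/(x + 2) + 27/7| = 6|x + 9| / (7·|x + 2|).
Require δ ≤ 7/2, so |x + 2| ≥ |-7| − |x + 9| > 7 − 7/2 = 7/2.
Hence |(-3x)/(x + 2) + 27/7| < 6|x + 9|/(7·(7/2)) = (12/49)|x + 9|, which is < ϵ once |x + 9| < (49/12)ϵ.
Take δ = min(7/2, (49/12)ϵ). Then 0 < |x + 9| < δ forces both bounds, so |(-3x)/(x + 2) + 27/7| < ϵ.

δ = min(7/2, (49/12)ϵ)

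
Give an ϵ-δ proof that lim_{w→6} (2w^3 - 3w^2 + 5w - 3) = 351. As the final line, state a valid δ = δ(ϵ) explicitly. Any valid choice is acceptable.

δ = min(1, ϵ/220)

Let ϵ > 0 be given. We want δ > 0 such that 0 < |w − 6| < δ implies |(2w^3 - 3w^2 + 5w - 3) − 351| < ϵ.
(2w^3 - 3w^2 + 5w - 3) − 351 = 2w^3 - 3w^2 + 5w - 354 = (w − 6)(2w^2 + 9w + 59).
So |(2w^3 - 3w^2 + 5w - 3) − 351| = |w − 6|·|2w^2 + 9w + 59|.
Require δ ≤ 1. Then |w − 6| < 1 gives |w| < 7, and by the triangle inequality |2w^2 + 9w + 59| ≤ 2·7^2 + 9·7 + 59 = 220.
Hence |(2w^3 - 3w^2 + 5w - 3) − 351| ≤ 220|w − 6| < ϵ provided |w − 6| < ϵ/220.
Take δ = min(1, ϵ/220). Then 0 < |w − 6| < δ gives both |w − 6| < 1 and |w − 6| < ϵ/220, so |(2w^3 - 3w^2 + 5w - 3) − 351| < ϵ.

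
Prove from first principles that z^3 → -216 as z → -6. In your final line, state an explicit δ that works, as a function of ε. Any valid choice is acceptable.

δ = min(1, ε/127)

Let ε > 0. We seek δ > 0 with 0 < |z + 6| < δ ⇒ |z^3 + 216| < ε.
Factor: z^3 + 216 = (z + 6)(z^2 - 6z + 36), so |z^3 + 216| = |z + 6|·|z^2 - 6z + 36|.
Restrict δ ≤ 1. Then |z + 6| < 1 gives |z| < 7, so by the triangle inequality |z^2 - 6z + 36| ≤ 7^2 + 6·7 + 36 = 127.
Hence |z^3 + 216| ≤ 127|z + 6|, which is < ε once |z + 6| < ε/127.
Take δ = min(1, ε/127). If 0 < |z + 6| < δ then both bounds hold and |z^3 + 216| ≤ 127|z + 6| < 127·(ε/127) = ε.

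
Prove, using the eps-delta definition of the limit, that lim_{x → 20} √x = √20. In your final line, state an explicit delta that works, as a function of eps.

delta = min(20, √20·eps)

Suppose eps > 0. We want delta > 0 such that 0 < |x − 20| < delta implies |√x − √20| < eps.
Multiplying by the conjugate, |√x − √20| = |x − 20|/(√x + √20).
Restrict delta ≤ 20 so that |x − 20| < 20 forces x > 0, and then √x + √20 > √20.
Hence |√x − √20| < |x − 20|/√20, which is < eps once |x − 20| < √20·eps.
Take delta = min(20, √20·eps). If 0 < |x − 20| < delta then x > 0 and |√x − √20| < |x − 20|/√20 < eps.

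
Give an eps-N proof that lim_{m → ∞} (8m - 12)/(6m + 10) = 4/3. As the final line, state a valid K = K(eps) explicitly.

Suppose eps > 0. For m ≥ 1, |(8m - 12)/(6m + 10) − (4/3)| = |-152|/(6(6m + 10)) = 152/(6(6m + 10)).
Since 6m + 10 ≥ 6m for m ≥ 1, this is ≤ 152/(6·6m) = (38/9)/m.
So |(8m - 12)/(6m + 10) − (4/3)| < eps whenever m > (38/9)/eps.
Take K = (38/9)/eps. If m > K then |(8m - 12)/(6m + 10) − (4/3)| ≤ (38/9)/m < eps.

K = (38/9)/eps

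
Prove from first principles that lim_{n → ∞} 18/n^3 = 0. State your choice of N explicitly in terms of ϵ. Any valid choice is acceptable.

Let ϵ > 0 be given. For n ≥ 1, |18/n^3 − 0| = 18/n^3.
18/n^3 < ϵ ⇔ n^3 > 18/ϵ ⇔ n > (18/ϵ)^{1/3}.
Take N = (18/ϵ)^{1/3}. Then n > N implies 18/n^3 < ϵ.

N = (18/ϵ)^{1/3}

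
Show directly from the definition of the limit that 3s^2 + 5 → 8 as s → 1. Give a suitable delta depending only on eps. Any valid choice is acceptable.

Fix eps > 0. We want delta > 0 such that 0 < |s − 1| < delta implies |(3s^2 + 5) − 8| < eps.
(3s^2 + 5) − 8 = 3s^2 - 3 = (s − 1)(3s + 3).
So |(3s^2 + 5) − 8| = |s − 1|·|3s + 3|.
Require delta ≤ 1. Then |s − 1| < 1 gives |s| < 2, and by the triangle inequality |3s + 3| ≤ 3·2 + 3 = 9.
Hence |(3s^2 + 5) − 8| ≤ 9|s − 1| < eps provided |s − 1| < eps/9.
Choosing delta = min(1, eps/9) ensures both conditions, hence |(3s^2 + 5) − 8| < eps.

delta = min(1, eps/9)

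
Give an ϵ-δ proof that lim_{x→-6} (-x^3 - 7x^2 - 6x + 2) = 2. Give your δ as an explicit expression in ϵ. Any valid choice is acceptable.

Suppose ϵ > 0. We want δ > 0 such that 0 < |x + 6| < δ implies |(-x^3 - 7x^2 - 6x + 2) − 2| < ϵ.
(-x^3 - 7x^2 - 6x + 2) − 2 = -x^3 - 7x^2 - 6x = (x + 6)(-x^2 - x).
So |(-x^3 - 7x^2 - 6x + 2) − 2| = |x + 6|·|-x^2 - x|.
Require δ ≤ 1. Then |x + 6| < 1 gives |x| < 7, and by the triangle inequality |-x^2 - x| ≤ 7^2 + 7 = 56.
Hence |(-x^3 - 7x^2 - 6x + 2) − 2| ≤ 56|x + 6| < ϵ provided |x + 6| < ϵ/56.
Take δ = min(1, ϵ/56). Then 0 < |x + 6| < δ gives both |x + 6| < 1 and |x + 6| < ϵ/56, so |(-x^3 - 7x^2 - 6x + 2) − 2| < ϵ.

δ = min(1, ϵ/56)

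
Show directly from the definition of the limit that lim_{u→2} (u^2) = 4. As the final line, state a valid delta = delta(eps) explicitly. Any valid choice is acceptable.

delta = min(1, eps/5)

Fix eps > 0. We seek delta > 0 with 0 < |u − 2| < delta ⇒ |u^2 − 4| < eps.
Factor: u^2 − 4 = (u − 2)(u + 2), so |u^2 − 4| = |u − 2|·|u + 2|.
Impose delta ≤ 1 so that |u| < 3; then |u + 2| ≤ 5.
Hence |u^2 − 4| ≤ 5|u − 2|, which is < eps once |u − 2| < eps/5.
Take delta = min(1, eps/5). If 0 < |u − 2| < delta then both bounds hold and |u^2 − 4| ≤ 5|u − 2| < 5·(eps/5) = eps.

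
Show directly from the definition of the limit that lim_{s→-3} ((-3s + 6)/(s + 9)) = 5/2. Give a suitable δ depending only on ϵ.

δ = min(3, (6/11)ϵ)

Fix ϵ > 0. We want δ > 0 with 0 < |s + 3| < δ ⇒ |(-3s + 6)/(s + 9) − (5/2)| < ϵ.
Combining over a common denominator, (-3s + 6)/(s + 9) − (5/2) = [(-3s + 6)·6 − 15·(s + 9)] / [6·(s + 9)] = -33(s + 3) / (6(s + 9)).
So |(-3s + 6)/(s + 9) − (5/2)| = 33|s + 3| / (6·|s + 9|).
Restrict δ ≤ 3. Then |s + 3| < 3 gives |s + 9| = |(s + 3) + 6| ≥ 6 − 3 = 3.
Hence |(-3s + 6)/(s + 9) − (5/2)| < 33|s + 3|/(6·3) = (11/6)|s + 3|, which is < ϵ once |s + 3| < (6/11)ϵ.
Take δ = min(3, (6/11)ϵ). Then 0 < |s + 3| < δ forces both bounds, so |(-3s + 6)/(s + 9) − (5/2)| < ϵ.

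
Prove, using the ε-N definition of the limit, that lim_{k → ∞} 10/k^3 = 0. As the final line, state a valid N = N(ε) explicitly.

N = (10/ε)^{1/3}

Suppose ε > 0. For k ≥ 1, |10/k^3 − 0| = 10/k^3.
10/k^3 < ε ⇔ k^3 > 10/ε ⇔ k > (10/ε)^{1/3}.
Take N = (10/ε)^{1/3}. Then k > N implies 10/k^3 < ε.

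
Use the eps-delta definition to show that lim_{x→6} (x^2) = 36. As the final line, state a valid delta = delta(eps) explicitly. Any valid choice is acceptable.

delta = min(1, eps/13)

Let eps > 0 be given. We seek delta > 0 with 0 < |x − 6| < delta ⇒ |x^2 − 36| < eps.
Factor: x^2 − 36 = (x − 6)(x + 6), so |x^2 − 36| = |x − 6|·|x + 6|.
Restrict delta ≤ 1. Then |x − 6| < 1 gives |x| < 7, so by the triangle inequality |x + 6| ≤ 7 + 6 = 13.
Hence |x^2 − 36| ≤ 13|x − 6|, which is < eps once |x − 6| < eps/13.
Take delta = min(1, eps/13). If 0 < |x − 6| < delta then both bounds hold and |x^2 − 36| ≤ 13|x − 6| < 13·(eps/13) = eps.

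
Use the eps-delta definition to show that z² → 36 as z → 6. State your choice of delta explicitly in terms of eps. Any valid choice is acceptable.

Suppose eps > 0. We seek delta > 0 with 0 < |z − 6| < delta ⇒ |z² − 36| < eps.
Factor: z² − 36 = (z − 6)(z + 6), so |z² − 36| = |z − 6|·|z + 6|.
Impose delta ≤ 1 so that |z| < 7; then |z + 6| ≤ 13.
Hence |z² − 36| ≤ 13|z − 6|, which is < eps once |z − 6| < eps/13.
Take delta = min(1, eps/13). If 0 < |z − 6| < delta then both bounds hold and |z² − 36| ≤ 13|z − 6| < 13·(eps/13) = eps.

delta = min(1, eps/13)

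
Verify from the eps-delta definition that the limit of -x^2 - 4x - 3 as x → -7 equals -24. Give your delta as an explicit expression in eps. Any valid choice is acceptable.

delta = min(1, eps/11)

Fix eps > 0. We want delta > 0 such that 0 < |x + 7| < delta implies |(-x^2 - 4x - 3) + 24| < eps.
(-x^2 - 4x - 3) + 24 = -x^2 - 4x + 21 = (x + 7)(-x + 3).
So |(-x^2 - 4x - 3) + 24| = |x + 7|·|-x + 3|.
Assume first that |x + 7| < 1, so |x| < 8. Then |-x + 3| ≤ 8 + 3 = 11.
Hence |(-x^2 - 4x - 3) + 24| ≤ 11|x + 7| < eps provided |x + 7| < eps/11.
Take delta = min(1, eps/11). Then 0 < |x + 7| < delta gives both |x + 7| < 1 and |x + 7| < eps/11, so |(-x^2 - 4x - 3) + 24| < eps.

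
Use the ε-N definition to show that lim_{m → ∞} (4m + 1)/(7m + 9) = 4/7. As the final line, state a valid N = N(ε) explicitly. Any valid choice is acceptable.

N = (29/49)/ε

Let ε > 0 be given. For m ≥ 1, |(4m + 1)/(7m + 9) − (4/7)| = |-29|/(7(7m + 9)) = 29/(7(7m + 9)).
Since 7m + 9 ≥ 7m for m ≥ 1, this is ≤ 29/(7·7m) = (29/49)/m.
So |(4m + 1)/(7m + 9) − (4/7)| < ε whenever m > (29/49)/ε.
Take N = (29/49)/ε. If m > N then |(4m + 1)/(7m + 9) − (4/7)| ≤ (29/49)/m < ε.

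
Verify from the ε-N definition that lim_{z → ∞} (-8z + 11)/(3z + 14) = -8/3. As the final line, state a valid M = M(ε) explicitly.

Fix ε > 0. We seek M > 0 such that z > M implies |(-8z + 11)/(3z + 14) + 8/3| < ε.
(-8z + 11)/(3z + 14) + 8/3 = (3(-8z + 11) − (-8)(3z + 14)) / (3(3z + 14)) = 145/(3(3z + 14)).
For z > 0 we have 3z + 14 > 3z, so |(-8z + 11)/(3z + 14) + 8/3| = 145/(3(3z + 14)) < 145/(3·3z) = (145/9)/z.
Thus |(-8z + 11)/(3z + 14) + 8/3| < ε whenever z > (145/9)/ε.
Take M = (145/9)/ε. If z > M then |(-8z + 11)/(3z + 14) + 8/3| < (145/9)/z < ε.

M = (145/9)/ε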